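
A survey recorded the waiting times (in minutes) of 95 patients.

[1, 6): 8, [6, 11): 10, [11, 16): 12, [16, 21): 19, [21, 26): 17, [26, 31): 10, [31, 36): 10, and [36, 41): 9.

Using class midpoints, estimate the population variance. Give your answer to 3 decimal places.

103.091

Midpoints: 3.5, 8.5, 13.5, 18.5, 23.5, 28.5, 33.5, 38.5
n = 95, Σfm = 1992.5, mean = 20.9737
Σfm² = 51583.75
Σf(m − x̄)² = Σfm² − (Σfm)²/n = 51583.75 − 1992.5²/95 = 9793.6842
Population variance = 9793.6842 / 95 = 103.0914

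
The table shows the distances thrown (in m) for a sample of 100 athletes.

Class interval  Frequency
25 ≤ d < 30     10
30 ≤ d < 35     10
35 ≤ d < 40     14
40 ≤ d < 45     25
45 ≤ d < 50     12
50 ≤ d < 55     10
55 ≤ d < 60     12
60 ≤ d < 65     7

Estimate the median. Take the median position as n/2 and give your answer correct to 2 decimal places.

43.20

Cumulative frequencies: 10, 20, 34, 59, 71, 81, 93, 100
n = 100; position = n/2 = 50.
This falls in the class 40 ≤ d < 45: L = 40, F = 34, f = 25, h = 5.
Median ≈ 40 + ((50 − 34) / 25) × 5 = 43.2000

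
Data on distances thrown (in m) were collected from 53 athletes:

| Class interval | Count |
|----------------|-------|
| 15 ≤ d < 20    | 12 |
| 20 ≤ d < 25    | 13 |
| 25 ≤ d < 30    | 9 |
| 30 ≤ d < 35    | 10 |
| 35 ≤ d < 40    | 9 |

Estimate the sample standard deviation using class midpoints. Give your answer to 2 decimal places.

7.12

Midpoints: 17.5, 22.5, 27.5, 32.5, 37.5
n = 53, Σfm = 1412.5, mean = 26.6509
Σfm² = 40281.25
Σf(m − x̄)² = Σfm² − (Σfm)²/n = 40281.25 − 1412.5²/53 = 2636.7925
Sample variance = 2636.7925 / 52 = 50.7075
Standard deviation = √50.7075 = 7.1209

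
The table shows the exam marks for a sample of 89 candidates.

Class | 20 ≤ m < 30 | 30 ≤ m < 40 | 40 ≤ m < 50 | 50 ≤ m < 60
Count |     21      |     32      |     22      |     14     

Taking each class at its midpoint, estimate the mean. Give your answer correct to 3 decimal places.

38.258

Midpoints: 25, 35, 45, 55
Σfm = 21×25 + 32×35 + 22×45 + 14×55 = 3405
n = Σf = 89
Mean = 3405 / 89 = 38.2584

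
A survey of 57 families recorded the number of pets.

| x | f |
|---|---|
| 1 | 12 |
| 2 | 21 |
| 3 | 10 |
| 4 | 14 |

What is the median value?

2

Cumulative frequencies: 12, 33, 43, 57
n = 57, so the median is the value in position (n+1)/2 = 29.
Position 29 falls at value 2.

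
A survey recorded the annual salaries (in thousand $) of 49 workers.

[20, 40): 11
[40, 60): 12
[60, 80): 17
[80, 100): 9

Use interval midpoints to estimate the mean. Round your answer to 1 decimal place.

59.8

Midpoints: 30, 50, 70, 90
Σfm = 11×30 + 12×50 + 17×70 + 9×90 = 2930
n = Σf = 49
Mean = 2930 / 49 = 59.7959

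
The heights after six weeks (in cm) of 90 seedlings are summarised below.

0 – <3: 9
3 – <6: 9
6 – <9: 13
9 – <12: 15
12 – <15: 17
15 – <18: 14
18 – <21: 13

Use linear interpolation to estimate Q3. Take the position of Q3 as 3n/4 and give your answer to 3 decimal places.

Cumulative frequencies: 9, 18, 31, 46, 63, 77, 90
n = 90; position = 3n/4 = 67.5.
This falls in the class 15 – <18: L = 15, F = 63, f = 14, h = 3.
Upper quartile ≈ 15 + ((67.5 − 63) / 14) × 3 = 15.9643

15.964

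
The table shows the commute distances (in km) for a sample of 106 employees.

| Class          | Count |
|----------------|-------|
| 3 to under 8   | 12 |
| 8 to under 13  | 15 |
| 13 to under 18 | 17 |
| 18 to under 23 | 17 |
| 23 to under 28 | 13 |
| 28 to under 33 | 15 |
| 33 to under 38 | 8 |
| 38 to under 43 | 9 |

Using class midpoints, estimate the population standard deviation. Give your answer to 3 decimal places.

10.531

Midpoints: 5.5, 10.5, 15.5, 20.5, 25.5, 30.5, 35.5, 40.5
n = 106, Σfm = 2273, mean = 21.4434
Σfm² = 60496.5
Σf(m − x̄)² = Σfm² − (Σfm)²/n = 60496.5 − 2273²/106 = 11755.6604
Population variance = 11755.6604 / 106 = 110.9025
Standard deviation = √110.9025 = 10.5310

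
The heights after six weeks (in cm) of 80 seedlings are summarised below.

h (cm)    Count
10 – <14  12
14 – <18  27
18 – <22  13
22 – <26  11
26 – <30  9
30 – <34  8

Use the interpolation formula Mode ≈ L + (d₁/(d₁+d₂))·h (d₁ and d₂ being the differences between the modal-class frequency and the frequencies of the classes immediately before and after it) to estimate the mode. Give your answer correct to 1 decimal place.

16.1

Modal class: 14 – <18 (highest frequency 27).
d₁ = 27 − 12 = 15, d₂ = 27 − 13 = 14
Mode ≈ 14 + (15/(15+14)) × 4 = 14 + 2.0690 = 16.0690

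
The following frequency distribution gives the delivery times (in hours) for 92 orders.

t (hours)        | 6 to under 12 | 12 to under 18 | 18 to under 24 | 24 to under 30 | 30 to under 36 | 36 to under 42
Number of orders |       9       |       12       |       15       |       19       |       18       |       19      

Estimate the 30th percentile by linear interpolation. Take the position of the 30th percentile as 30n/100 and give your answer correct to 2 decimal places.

Cumulative frequencies: 9, 21, 36, 55, 73, 92
n = 92; position = 30n/100 = 27.6.
This falls in the class 18 to under 24: L = 18, F = 21, f = 15, h = 6.
30th percentile ≈ 18 + ((27.6 − 21) / 15) × 6 = 20.6400

20.64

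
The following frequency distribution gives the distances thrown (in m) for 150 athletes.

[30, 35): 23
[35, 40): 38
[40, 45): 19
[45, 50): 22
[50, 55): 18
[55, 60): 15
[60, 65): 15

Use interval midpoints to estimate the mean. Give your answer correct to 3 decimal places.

45.133

Midpoints: 32.5, 37.5, 42.5, 47.5, 52.5, 57.5, 62.5
Σfm = 23×32.5 + 38×37.5 + 19×42.5 + 22×47.5 + 18×52.5 + 15×57.5 + 15×62.5 = 6770
n = Σf = 150
Mean = 6770 / 150 = 45.1333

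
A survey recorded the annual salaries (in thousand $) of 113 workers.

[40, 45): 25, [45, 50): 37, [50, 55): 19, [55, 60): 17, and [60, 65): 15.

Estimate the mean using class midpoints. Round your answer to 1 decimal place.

Midpoints: 42.5, 47.5, 52.5, 57.5, 62.5
Σfm = 25×42.5 + 37×47.5 + 19×52.5 + 17×57.5 + 15×62.5 = 5732.5
n = Σf = 113
Mean = 5732.5 / 113 = 50.7301

50.7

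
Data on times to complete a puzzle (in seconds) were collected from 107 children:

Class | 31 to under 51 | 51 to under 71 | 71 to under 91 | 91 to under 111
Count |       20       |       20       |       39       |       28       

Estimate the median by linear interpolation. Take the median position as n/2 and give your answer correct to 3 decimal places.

77.923

Cumulative frequencies: 20, 40, 79, 107
n = 107; position = n/2 = 53.5.
This falls in the class 71 to under 91: L = 71, F = 40, f = 39, h = 20.
Median ≈ 71 + ((53.5 − 40) / 39) × 20 = 77.9231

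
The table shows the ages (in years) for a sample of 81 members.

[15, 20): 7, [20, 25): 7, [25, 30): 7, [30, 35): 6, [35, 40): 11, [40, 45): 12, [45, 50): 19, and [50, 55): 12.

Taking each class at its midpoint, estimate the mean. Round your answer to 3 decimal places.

38.549

Midpoints: 17.5, 22.5, 27.5, 32.5, 37.5, 42.5, 47.5, 52.5
Σfm = 7×17.5 + 7×22.5 + 7×27.5 + 6×32.5 + 11×37.5 + 12×42.5 + 19×47.5 + 12×52.5 = 3122.5
n = Σf = 81
Mean = 3122.5 / 81 = 38.5494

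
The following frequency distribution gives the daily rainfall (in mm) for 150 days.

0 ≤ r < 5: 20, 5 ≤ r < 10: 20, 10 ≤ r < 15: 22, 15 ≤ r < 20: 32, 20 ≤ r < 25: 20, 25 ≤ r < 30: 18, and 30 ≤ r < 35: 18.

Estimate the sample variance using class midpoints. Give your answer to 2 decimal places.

Midpoints: 2.5, 7.5, 12.5, 17.5, 22.5, 27.5, 32.5
n = 150, Σfm = 2565, mean = 17.1000
Σfm² = 57237.5
Σf(m − x̄)² = Σfm² − (Σfm)²/n = 57237.5 − 2565²/150 = 13376.0000
Sample variance = 13376.0000 / 149 = 89.7718

89.77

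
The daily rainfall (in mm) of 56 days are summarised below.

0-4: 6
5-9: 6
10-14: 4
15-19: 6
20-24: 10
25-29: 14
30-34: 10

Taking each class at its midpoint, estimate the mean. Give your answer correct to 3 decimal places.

20.036

Midpoints: 2, 7, 12, 17, 22, 27, 32
Σfm = 6×2 + 6×7 + 4×12 + 6×17 + 10×22 + 14×27 + 10×32 = 1122
n = Σf = 56
Mean = 1122 / 56 = 20.0357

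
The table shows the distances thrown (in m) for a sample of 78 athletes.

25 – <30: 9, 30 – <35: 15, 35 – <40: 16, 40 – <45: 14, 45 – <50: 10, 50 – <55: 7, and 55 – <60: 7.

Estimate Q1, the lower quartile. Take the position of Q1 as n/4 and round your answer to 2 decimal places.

Cumulative frequencies: 9, 24, 40, 54, 64, 71, 78
n = 78; position = n/4 = 19.5.
This falls in the class 30 – <35: L = 30, F = 9, f = 15, h = 5.
Lower quartile ≈ 30 + ((19.5 − 9) / 15) × 5 = 33.5000

33.50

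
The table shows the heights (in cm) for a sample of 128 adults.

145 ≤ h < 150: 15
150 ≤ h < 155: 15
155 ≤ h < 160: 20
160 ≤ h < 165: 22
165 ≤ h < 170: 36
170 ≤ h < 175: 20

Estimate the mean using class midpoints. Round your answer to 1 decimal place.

161.8

Midpoints: 147.5, 152.5, 157.5, 162.5, 167.5, 172.5
Σfm = 15×147.5 + 15×152.5 + 20×157.5 + 22×162.5 + 36×167.5 + 20×172.5 = 20705
n = Σf = 128
Mean = 20705 / 128 = 161.7578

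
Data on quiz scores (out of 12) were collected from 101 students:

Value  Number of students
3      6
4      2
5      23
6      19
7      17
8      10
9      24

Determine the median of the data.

Cumulative frequencies: 6, 8, 31, 50, 67, 77, 101
n = 101, so the median is the value in position (n+1)/2 = 51.
Position 51 falls at value 7.

7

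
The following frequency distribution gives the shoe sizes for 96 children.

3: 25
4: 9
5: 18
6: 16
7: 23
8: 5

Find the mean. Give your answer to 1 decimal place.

5.2

Values: 3, 4, 5, 6, 7, 8
Σfx = 25×3 + 9×4 + 18×5 + 16×6 + 23×7 + 5×8 = 498
n = Σf = 96
Mean = 498 / 96 = 5.1875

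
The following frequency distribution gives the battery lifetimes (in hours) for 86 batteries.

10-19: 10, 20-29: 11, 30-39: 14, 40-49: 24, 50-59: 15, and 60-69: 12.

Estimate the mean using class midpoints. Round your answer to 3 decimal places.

41.360

Midpoints: 14.5, 24.5, 34.5, 44.5, 54.5, 64.5
Σfm = 10×14.5 + 11×24.5 + 14×34.5 + 24×44.5 + 15×54.5 + 12×64.5 = 3557
n = Σf = 86
Mean = 3557 / 86 = 41.3605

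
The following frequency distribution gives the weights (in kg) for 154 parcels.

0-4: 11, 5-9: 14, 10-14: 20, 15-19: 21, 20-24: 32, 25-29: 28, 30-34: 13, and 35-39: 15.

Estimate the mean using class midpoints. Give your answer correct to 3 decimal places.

20.442

Midpoints: 2, 7, 12, 17, 22, 27, 32, 37
Σfm = 11×2 + 14×7 + 20×12 + 21×17 + 32×22 + 28×27 + 13×32 + 15×37 = 3148
n = Σf = 154
Mean = 3148 / 154 = 20.4416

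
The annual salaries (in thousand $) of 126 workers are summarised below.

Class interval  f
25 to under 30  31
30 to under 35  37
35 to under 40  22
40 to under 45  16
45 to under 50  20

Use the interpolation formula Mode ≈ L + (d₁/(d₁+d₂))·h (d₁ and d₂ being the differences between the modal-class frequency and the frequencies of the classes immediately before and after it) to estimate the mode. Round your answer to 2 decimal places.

31.43

Modal class: 30 to under 35 (highest frequency 37).
d₁ = 37 − 31 = 6, d₂ = 37 − 22 = 15
Mode ≈ 30 + (6/(6+15)) × 5 = 30 + 1.4286 = 31.4286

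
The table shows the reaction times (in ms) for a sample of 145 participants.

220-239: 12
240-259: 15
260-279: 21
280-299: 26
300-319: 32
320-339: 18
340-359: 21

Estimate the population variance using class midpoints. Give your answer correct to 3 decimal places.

1292.823

Midpoints: 229.5, 249.5, 269.5, 289.5, 309.5, 329.5, 349.5
n = 145, Σfm = 42857.5, mean = 295.5690
Σfm² = 12854806.25
Σf(m − x̄)² = Σfm² − (Σfm)²/n = 12854806.25 − 42857.5²/145 = 187459.3103
Population variance = 187459.3103 / 145 = 1292.8228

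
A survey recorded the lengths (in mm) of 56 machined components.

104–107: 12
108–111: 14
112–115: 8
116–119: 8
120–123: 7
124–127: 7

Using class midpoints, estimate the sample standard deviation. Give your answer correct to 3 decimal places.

6.834

Midpoints: 105.5, 109.5, 113.5, 117.5, 121.5, 125.5
n = 56, Σfm = 6376, mean = 113.8571
Σfm² = 728522
Σf(m − x̄)² = Σfm² − (Σfm)²/n = 728522 − 6376²/56 = 2568.8571
Sample variance = 2568.8571 / 55 = 46.7065
Standard deviation = √46.7065 = 6.8342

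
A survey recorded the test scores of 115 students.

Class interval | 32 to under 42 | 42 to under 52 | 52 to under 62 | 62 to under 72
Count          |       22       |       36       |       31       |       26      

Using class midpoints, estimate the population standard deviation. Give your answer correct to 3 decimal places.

Midpoints: 37, 47, 57, 67
n = 115, Σfm = 6015, mean = 52.3043
Σfm² = 327075
Σf(m − x̄)² = Σfm² − (Σfm)²/n = 327075 − 6015²/115 = 12464.3478
Population variance = 12464.3478 / 115 = 108.3856
Standard deviation = √108.3856 = 10.4108

10.411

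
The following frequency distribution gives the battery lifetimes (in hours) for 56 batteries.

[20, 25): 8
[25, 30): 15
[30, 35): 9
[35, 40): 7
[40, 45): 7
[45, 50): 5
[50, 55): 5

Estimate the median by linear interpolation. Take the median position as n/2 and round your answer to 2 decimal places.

Cumulative frequencies: 8, 23, 32, 39, 46, 51, 56
n = 56; position = n/2 = 28.
This falls in the class [30, 35): L = 30, F = 23, f = 9, h = 5.
Median ≈ 30 + ((28 − 23) / 9) × 5 = 32.7778

32.78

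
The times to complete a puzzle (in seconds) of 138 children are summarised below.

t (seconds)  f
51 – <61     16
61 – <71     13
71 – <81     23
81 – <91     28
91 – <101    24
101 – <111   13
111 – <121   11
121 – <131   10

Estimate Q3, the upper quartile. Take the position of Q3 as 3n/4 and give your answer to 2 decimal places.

100.79

Cumulative frequencies: 16, 29, 52, 80, 104, 117, 128, 138
n = 138; position = 3n/4 = 103.5.
This falls in the class 91 – <101: L = 91, F = 80, f = 24, h = 10.
Upper quartile ≈ 91 + ((103.5 − 80) / 24) × 10 = 100.7917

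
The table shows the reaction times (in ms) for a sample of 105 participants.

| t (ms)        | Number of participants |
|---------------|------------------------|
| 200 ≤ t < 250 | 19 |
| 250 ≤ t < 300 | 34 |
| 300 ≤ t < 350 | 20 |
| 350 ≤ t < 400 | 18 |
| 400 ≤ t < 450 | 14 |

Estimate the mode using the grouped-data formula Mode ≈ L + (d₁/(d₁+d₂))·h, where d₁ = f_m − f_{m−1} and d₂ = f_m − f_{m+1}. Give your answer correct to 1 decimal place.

275.9

Modal class: 250 ≤ t < 300 (highest frequency 34).
d₁ = 34 − 19 = 15, d₂ = 34 − 20 = 14
Mode ≈ 250 + (15/(15+14)) × 50 = 250 + 25.8621 = 275.8621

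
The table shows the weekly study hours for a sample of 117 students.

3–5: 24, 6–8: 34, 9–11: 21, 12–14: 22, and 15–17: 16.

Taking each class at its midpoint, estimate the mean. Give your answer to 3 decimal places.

Midpoints: 4, 7, 10, 13, 16
Σfm = 24×4 + 34×7 + 21×10 + 22×13 + 16×16 = 1086
n = Σf = 117
Mean = 1086 / 117 = 9.2821

9.282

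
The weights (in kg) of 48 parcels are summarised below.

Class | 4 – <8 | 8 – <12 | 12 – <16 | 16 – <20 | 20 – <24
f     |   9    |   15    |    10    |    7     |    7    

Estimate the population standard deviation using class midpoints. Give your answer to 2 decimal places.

Midpoints: 6, 10, 14, 18, 22
n = 48, Σfm = 624, mean = 13.0000
Σfm² = 9440
Σf(m − x̄)² = Σfm² − (Σfm)²/n = 9440 − 624²/48 = 1328.0000
Population variance = 1328.0000 / 48 = 27.6667
Standard deviation = √27.6667 = 5.2599

5.26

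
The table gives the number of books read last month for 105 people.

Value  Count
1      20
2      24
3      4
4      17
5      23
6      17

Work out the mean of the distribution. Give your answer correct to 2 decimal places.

Values: 1, 2, 3, 4, 5, 6
Σfx = 20×1 + 24×2 + 4×3 + 17×4 + 23×5 + 17×6 = 365
n = Σf = 105
Mean = 365 / 105 = 3.4762

3.48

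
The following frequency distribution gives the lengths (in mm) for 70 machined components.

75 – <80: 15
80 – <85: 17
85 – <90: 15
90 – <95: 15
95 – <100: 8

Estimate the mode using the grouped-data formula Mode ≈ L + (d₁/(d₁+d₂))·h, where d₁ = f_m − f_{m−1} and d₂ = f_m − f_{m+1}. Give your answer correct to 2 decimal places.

82.50

Modal class: 80 – <85 (highest frequency 17).
d₁ = 17 − 15 = 2, d₂ = 17 − 15 = 2
Mode ≈ 80 + (2/(2+2)) × 5 = 80 + 2.5000 = 82.5000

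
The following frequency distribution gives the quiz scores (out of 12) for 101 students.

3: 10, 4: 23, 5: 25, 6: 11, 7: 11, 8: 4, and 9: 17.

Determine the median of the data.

5

Cumulative frequencies: 10, 33, 58, 69, 80, 84, 101
n = 101, so the median is the value in position (n+1)/2 = 51.
Position 51 falls at value 5.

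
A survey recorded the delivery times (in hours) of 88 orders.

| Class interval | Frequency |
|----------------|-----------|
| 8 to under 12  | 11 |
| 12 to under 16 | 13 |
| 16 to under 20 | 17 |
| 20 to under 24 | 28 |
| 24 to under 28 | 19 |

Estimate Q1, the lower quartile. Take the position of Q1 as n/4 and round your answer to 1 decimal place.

Cumulative frequencies: 11, 24, 41, 69, 88
n = 88; position = n/4 = 22.
This falls in the class 12 to under 16: L = 12, F = 11, f = 13, h = 4.
Lower quartile ≈ 12 + ((22 − 11) / 13) × 4 = 15.3846

15.4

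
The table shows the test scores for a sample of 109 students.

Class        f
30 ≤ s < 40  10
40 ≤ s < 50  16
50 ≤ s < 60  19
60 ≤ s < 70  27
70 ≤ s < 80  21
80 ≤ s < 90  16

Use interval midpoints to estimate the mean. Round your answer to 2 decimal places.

62.43

Midpoints: 35, 45, 55, 65, 75, 85
Σfm = 10×35 + 16×45 + 19×55 + 27×65 + 21×75 + 16×85 = 6805
n = Σf = 109
Mean = 6805 / 109 = 62.4312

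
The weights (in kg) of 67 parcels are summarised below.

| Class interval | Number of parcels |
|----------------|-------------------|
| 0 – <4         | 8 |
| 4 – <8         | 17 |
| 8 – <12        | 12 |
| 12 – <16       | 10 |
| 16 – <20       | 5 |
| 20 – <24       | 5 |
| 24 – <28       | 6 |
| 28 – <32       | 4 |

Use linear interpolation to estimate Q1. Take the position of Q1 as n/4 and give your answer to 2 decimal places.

6.06

Cumulative frequencies: 8, 25, 37, 47, 52, 57, 63, 67
n = 67; position = n/4 = 16.75.
This falls in the class 4 – <8: L = 4, F = 8, f = 17, h = 4.
Lower quartile ≈ 4 + ((16.75 − 8) / 17) × 4 = 6.0588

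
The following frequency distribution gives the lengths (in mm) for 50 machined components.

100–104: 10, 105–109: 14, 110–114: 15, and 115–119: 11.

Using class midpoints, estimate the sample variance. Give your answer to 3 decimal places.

Midpoints: 102, 107, 112, 117
n = 50, Σfm = 5485, mean = 109.7000
Σfm² = 603065
Σf(m − x̄)² = Σfm² − (Σfm)²/n = 603065 − 5485²/50 = 1360.5000
Sample variance = 1360.5000 / 49 = 27.7653

27.765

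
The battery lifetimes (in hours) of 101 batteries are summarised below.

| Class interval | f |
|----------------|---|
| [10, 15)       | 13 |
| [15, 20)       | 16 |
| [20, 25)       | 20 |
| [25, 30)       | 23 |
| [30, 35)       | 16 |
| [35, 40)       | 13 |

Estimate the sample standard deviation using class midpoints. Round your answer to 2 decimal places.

7.83

Midpoints: 12.5, 17.5, 22.5, 27.5, 32.5, 37.5
n = 101, Σfm = 2532.5, mean = 25.0743
Σfm² = 69631.25
Σf(m − x̄)² = Σfm² − (Σfm)²/n = 69631.25 − 2532.5²/101 = 6130.6931
Sample variance = 6130.6931 / 100 = 61.3069
Standard deviation = √61.3069 = 7.8299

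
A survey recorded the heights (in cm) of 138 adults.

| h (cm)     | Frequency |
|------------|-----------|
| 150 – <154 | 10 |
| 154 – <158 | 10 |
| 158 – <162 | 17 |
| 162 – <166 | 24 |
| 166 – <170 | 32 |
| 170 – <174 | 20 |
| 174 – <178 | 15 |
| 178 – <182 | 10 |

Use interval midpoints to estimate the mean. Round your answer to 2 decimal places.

Midpoints: 152, 156, 160, 164, 168, 172, 176, 180
Σfm = 10×152 + 10×156 + 17×160 + 24×164 + 32×168 + 20×172 + 15×176 + 10×180 = 22992
n = Σf = 138
Mean = 22992 / 138 = 166.6087

166.61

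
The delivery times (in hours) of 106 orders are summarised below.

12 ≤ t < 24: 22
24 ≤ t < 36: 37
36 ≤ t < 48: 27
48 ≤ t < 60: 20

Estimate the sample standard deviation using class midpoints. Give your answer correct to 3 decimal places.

Midpoints: 18, 30, 42, 54
n = 106, Σfm = 3720, mean = 35.0943
Σfm² = 146376
Σf(m − x̄)² = Σfm² − (Σfm)²/n = 146376 − 3720²/106 = 15825.0566
Sample variance = 15825.0566 / 105 = 150.7148
Standard deviation = √150.7148 = 12.2766

12.277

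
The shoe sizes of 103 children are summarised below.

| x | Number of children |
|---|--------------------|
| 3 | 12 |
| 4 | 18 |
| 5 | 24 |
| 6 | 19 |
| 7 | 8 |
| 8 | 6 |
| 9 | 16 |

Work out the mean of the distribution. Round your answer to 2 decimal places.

5.73

Values: 3, 4, 5, 6, 7, 8, 9
Σfx = 12×3 + 18×4 + 24×5 + 19×6 + 8×7 + 6×8 + 16×9 = 590
n = Σf = 103
Mean = 590 / 103 = 5.7282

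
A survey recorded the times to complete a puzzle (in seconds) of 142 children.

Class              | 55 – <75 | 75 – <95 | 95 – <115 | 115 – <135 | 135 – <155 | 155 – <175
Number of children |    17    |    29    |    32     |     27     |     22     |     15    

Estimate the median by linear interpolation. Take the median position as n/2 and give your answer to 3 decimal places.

110.625

Cumulative frequencies: 17, 46, 78, 105, 127, 142
n = 142; position = n/2 = 71.
This falls in the class 95 – <115: L = 95, F = 46, f = 32, h = 20.
Median ≈ 95 + ((71 − 46) / 32) × 20 = 110.6250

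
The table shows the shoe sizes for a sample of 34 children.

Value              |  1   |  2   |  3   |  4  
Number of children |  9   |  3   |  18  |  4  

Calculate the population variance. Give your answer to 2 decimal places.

1.01

Values: 1, 2, 3, 4
n = 34, Σfx = 85, mean = 2.5000
Σfx² = 247
Σf(x − x̄)² = Σfx² − (Σfx)²/n = 247 − 85²/34 = 34.5000
Population variance = 34.5000 / 34 = 1.0147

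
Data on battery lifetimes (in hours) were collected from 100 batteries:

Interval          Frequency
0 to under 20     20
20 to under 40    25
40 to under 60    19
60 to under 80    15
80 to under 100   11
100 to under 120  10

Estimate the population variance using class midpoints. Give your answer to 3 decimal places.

1015.840

Midpoints: 10, 30, 50, 70, 90, 110
n = 100, Σfm = 5040, mean = 50.4000
Σfm² = 355600
Σf(m − x̄)² = Σfm² − (Σfm)²/n = 355600 − 5040²/100 = 101584.0000
Population variance = 101584.0000 / 100 = 1015.8400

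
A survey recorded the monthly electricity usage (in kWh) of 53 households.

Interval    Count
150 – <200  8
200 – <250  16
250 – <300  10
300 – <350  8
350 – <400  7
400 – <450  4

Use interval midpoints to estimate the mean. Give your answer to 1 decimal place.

Midpoints: 175, 225, 275, 325, 375, 425
Σfm = 8×175 + 16×225 + 10×275 + 8×325 + 7×375 + 4×425 = 14675
n = Σf = 53
Mean = 14675 / 53 = 276.8868

276.9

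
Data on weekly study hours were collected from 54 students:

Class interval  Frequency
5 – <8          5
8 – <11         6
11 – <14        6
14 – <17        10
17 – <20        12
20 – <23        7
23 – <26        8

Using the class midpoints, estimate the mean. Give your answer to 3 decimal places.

Midpoints: 6.5, 9.5, 12.5, 15.5, 18.5, 21.5, 24.5
Σfm = 5×6.5 + 6×9.5 + 6×12.5 + 10×15.5 + 12×18.5 + 7×21.5 + 8×24.5 = 888
n = Σf = 54
Mean = 888 / 54 = 16.4444

16.444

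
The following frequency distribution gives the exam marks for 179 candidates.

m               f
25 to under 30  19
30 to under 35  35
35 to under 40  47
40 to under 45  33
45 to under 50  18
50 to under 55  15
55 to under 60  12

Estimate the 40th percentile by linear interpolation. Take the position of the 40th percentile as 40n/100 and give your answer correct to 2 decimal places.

Cumulative frequencies: 19, 54, 101, 134, 152, 167, 179
n = 179; position = 40n/100 = 71.6.
This falls in the class 35 to under 40: L = 35, F = 54, f = 47, h = 5.
40th percentile ≈ 35 + ((71.6 − 54) / 47) × 5 = 36.8723

36.87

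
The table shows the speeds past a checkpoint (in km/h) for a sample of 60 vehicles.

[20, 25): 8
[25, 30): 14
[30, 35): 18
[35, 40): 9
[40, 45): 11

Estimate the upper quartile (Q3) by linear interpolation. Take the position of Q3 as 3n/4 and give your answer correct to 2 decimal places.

37.78

Cumulative frequencies: 8, 22, 40, 49, 60
n = 60; position = 3n/4 = 45.
This falls in the class [35, 40): L = 35, F = 40, f = 9, h = 5.
Upper quartile ≈ 35 + ((45 − 40) / 9) × 5 = 37.7778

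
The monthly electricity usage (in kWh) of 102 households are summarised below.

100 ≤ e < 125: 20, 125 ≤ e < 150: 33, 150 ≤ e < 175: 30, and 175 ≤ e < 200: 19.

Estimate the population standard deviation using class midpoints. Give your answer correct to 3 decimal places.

Midpoints: 112.5, 137.5, 162.5, 187.5
n = 102, Σfm = 15225, mean = 149.2647
Σfm² = 2337187.5
Σf(m − x̄)² = Σfm² − (Σfm)²/n = 2337187.5 − 15225²/102 = 64632.3529
Population variance = 64632.3529 / 102 = 633.6505
Standard deviation = √633.6505 = 25.1724

25.172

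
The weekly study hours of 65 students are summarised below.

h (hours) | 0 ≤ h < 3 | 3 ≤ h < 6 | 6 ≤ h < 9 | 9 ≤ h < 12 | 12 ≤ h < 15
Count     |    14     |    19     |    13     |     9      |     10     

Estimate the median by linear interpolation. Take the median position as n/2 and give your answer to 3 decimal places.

5.921

Cumulative frequencies: 14, 33, 46, 55, 65
n = 65; position = n/2 = 32.5.
This falls in the class 3 ≤ h < 6: L = 3, F = 14, f = 19, h = 3.
Median ≈ 3 + ((32.5 − 14) / 19) × 3 = 5.9211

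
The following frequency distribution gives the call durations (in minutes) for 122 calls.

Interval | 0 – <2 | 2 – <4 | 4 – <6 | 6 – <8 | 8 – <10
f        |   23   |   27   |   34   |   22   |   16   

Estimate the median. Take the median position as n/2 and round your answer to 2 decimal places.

4.65

Cumulative frequencies: 23, 50, 84, 106, 122
n = 122; position = n/2 = 61.
This falls in the class 4 – <6: L = 4, F = 50, f = 34, h = 2.
Median ≈ 4 + ((61 − 50) / 34) × 2 = 4.6471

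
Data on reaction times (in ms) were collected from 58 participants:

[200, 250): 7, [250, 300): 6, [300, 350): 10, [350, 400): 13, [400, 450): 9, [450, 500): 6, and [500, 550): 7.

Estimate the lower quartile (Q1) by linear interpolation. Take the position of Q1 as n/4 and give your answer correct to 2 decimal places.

307.50

Cumulative frequencies: 7, 13, 23, 36, 45, 51, 58
n = 58; position = n/4 = 14.5.
This falls in the class [300, 350): L = 300, F = 13, f = 10, h = 50.
Lower quartile ≈ 300 + ((14.5 − 13) / 10) × 50 = 307.5000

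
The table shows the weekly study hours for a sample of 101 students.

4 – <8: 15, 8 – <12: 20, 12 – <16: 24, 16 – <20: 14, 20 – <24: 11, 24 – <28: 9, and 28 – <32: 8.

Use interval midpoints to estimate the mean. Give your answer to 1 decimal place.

Midpoints: 6, 10, 14, 18, 22, 26, 30
Σfm = 15×6 + 20×10 + 24×14 + 14×18 + 11×22 + 9×26 + 8×30 = 1594
n = Σf = 101
Mean = 1594 / 101 = 15.7822

15.8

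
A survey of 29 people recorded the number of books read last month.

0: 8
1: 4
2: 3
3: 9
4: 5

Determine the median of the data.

Cumulative frequencies: 8, 12, 15, 24, 29
n = 29, so the median is the value in position (n+1)/2 = 15.
Position 15 falls at value 2.

2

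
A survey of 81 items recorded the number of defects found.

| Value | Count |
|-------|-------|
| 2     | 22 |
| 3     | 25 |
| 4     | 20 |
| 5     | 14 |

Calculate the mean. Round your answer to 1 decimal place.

Values: 2, 3, 4, 5
Σfx = 22×2 + 25×3 + 20×4 + 14×5 = 269
n = Σf = 81
Mean = 269 / 81 = 3.3210

3.3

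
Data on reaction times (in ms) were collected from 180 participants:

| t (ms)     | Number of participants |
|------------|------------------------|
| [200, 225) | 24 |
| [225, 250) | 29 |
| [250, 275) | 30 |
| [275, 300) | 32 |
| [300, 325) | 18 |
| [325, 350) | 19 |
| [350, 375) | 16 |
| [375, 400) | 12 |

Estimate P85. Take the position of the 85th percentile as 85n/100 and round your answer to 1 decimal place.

351.6

Cumulative frequencies: 24, 53, 83, 115, 133, 152, 168, 180
n = 180; position = 85n/100 = 153.
This falls in the class [350, 375): L = 350, F = 152, f = 16, h = 25.
85th percentile ≈ 350 + ((153 − 152) / 16) × 25 = 351.5625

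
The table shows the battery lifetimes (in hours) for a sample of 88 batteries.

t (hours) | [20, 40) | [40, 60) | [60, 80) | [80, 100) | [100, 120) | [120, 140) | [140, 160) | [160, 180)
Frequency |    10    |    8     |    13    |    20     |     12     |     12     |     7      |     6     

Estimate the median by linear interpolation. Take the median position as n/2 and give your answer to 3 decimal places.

Cumulative frequencies: 10, 18, 31, 51, 63, 75, 82, 88
n = 88; position = n/2 = 44.
This falls in the class [80, 100): L = 80, F = 31, f = 20, h = 20.
Median ≈ 80 + ((44 − 31) / 20) × 20 = 93.0000

93.000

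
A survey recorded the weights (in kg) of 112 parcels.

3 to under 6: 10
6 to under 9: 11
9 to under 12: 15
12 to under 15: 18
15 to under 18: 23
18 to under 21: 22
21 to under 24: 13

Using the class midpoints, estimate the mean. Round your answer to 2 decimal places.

Midpoints: 4.5, 7.5, 10.5, 13.5, 16.5, 19.5, 22.5
Σfm = 10×4.5 + 11×7.5 + 15×10.5 + 18×13.5 + 23×16.5 + 22×19.5 + 13×22.5 = 1629
n = Σf = 112
Mean = 1629 / 112 = 14.5446

14.54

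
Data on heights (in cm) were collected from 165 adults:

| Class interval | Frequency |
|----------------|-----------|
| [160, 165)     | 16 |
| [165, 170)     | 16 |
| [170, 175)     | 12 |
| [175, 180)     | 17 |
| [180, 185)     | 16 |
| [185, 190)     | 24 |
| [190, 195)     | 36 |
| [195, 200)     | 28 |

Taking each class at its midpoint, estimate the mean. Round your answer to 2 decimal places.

183.32

Midpoints: 162.5, 167.5, 172.5, 177.5, 182.5, 187.5, 192.5, 197.5
Σfm = 16×162.5 + 16×167.5 + 12×172.5 + 17×177.5 + 16×182.5 + 24×187.5 + 36×192.5 + 28×197.5 = 30247.5
n = Σf = 165
Mean = 30247.5 / 165 = 183.3182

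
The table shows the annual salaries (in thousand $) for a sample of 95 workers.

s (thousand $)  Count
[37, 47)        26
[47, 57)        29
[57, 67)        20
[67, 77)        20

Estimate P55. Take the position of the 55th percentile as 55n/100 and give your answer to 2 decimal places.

56.05

Cumulative frequencies: 26, 55, 75, 95
n = 95; position = 55n/100 = 52.25.
This falls in the class [47, 57): L = 47, F = 26, f = 29, h = 10.
55th percentile ≈ 47 + ((52.25 − 26) / 29) × 10 = 56.0517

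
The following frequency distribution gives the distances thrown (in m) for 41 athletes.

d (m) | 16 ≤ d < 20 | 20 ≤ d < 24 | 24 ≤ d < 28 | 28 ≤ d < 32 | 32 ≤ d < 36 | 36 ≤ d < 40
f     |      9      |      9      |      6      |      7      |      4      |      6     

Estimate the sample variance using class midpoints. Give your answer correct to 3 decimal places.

Midpoints: 18, 22, 26, 30, 34, 38
n = 41, Σfm = 1090, mean = 26.5854
Σfm² = 30916
Σf(m − x̄)² = Σfm² − (Σfm)²/n = 30916 − 1090²/41 = 1937.9512
Sample variance = 1937.9512 / 40 = 48.4488

48.449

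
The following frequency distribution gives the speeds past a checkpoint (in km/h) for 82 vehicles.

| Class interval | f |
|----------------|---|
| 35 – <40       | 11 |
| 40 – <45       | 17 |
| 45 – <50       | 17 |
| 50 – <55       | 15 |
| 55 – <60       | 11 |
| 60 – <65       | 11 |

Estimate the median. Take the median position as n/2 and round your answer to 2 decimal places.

Cumulative frequencies: 11, 28, 45, 60, 71, 82
n = 82; position = n/2 = 41.
This falls in the class 45 – <50: L = 45, F = 28, f = 17, h = 5.
Median ≈ 45 + ((41 − 28) / 17) × 5 = 48.8235

48.82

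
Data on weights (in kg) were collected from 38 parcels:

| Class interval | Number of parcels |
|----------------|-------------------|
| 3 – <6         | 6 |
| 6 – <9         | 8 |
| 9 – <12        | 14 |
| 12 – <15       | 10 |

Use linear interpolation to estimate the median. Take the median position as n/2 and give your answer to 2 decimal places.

Cumulative frequencies: 6, 14, 28, 38
n = 38; position = n/2 = 19.
This falls in the class 9 – <12: L = 9, F = 14, f = 14, h = 3.
Median ≈ 9 + ((19 − 14) / 14) × 3 = 10.0714

10.07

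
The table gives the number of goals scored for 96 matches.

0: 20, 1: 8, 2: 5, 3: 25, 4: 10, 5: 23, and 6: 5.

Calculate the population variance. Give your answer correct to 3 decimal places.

Values: 0, 1, 2, 3, 4, 5, 6
n = 96, Σfx = 278, mean = 2.8958
Σfx² = 1168
Σf(x − x̄)² = Σfx² − (Σfx)²/n = 1168 − 278²/96 = 362.9583
Population variance = 362.9583 / 96 = 3.7808

3.781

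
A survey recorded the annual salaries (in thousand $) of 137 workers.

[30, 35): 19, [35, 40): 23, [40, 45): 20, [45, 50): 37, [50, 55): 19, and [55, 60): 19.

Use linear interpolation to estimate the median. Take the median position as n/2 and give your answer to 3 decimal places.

Cumulative frequencies: 19, 42, 62, 99, 118, 137
n = 137; position = n/2 = 68.5.
This falls in the class [45, 50): L = 45, F = 62, f = 37, h = 5.
Median ≈ 45 + ((68.5 − 62) / 37) × 5 = 45.8784

45.878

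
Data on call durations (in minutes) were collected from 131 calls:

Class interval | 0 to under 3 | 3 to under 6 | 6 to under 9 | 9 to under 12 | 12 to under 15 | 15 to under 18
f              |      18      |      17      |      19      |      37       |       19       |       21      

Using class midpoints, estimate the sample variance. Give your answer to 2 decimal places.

Midpoints: 1.5, 4.5, 7.5, 10.5, 13.5, 16.5
n = 131, Σfm = 1237.5, mean = 9.4466
Σfm² = 14712.75
Σf(m − x̄)² = Σfm² − (Σfm)²/n = 14712.75 − 1237.5²/131 = 3022.6260
Sample variance = 3022.6260 / 130 = 23.2510

23.25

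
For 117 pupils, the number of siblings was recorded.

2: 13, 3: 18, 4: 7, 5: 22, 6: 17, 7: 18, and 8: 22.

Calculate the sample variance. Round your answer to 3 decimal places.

Values: 2, 3, 4, 5, 6, 7, 8
n = 117, Σfx = 622, mean = 5.3162
Σfx² = 3778
Σf(x − x̄)² = Σfx² − (Σfx)²/n = 3778 − 622²/117 = 471.2991
Sample variance = 471.2991 / 116 = 4.0629

4.063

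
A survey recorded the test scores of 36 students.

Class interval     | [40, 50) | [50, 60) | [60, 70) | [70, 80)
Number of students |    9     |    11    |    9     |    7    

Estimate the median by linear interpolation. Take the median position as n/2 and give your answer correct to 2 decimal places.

58.18

Cumulative frequencies: 9, 20, 29, 36
n = 36; position = n/2 = 18.
This falls in the class [50, 60): L = 50, F = 9, f = 11, h = 10.
Median ≈ 50 + ((18 − 9) / 11) × 10 = 58.1818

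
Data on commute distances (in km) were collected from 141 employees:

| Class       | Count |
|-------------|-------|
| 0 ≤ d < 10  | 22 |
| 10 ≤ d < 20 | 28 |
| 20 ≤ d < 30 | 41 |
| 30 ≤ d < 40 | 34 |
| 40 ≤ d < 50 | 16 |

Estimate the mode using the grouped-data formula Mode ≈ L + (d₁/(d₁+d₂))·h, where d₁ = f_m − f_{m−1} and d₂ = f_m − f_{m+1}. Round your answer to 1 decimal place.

Modal class: 20 ≤ d < 30 (highest frequency 41).
d₁ = 41 − 28 = 13, d₂ = 41 − 34 = 7
Mode ≈ 20 + (13/(13+7)) × 10 = 20 + 6.5000 = 26.5000

26.5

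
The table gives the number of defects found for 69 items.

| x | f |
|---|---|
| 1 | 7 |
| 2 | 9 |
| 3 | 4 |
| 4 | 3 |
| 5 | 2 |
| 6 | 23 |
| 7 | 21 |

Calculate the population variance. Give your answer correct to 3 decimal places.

Values: 1, 2, 3, 4, 5, 6, 7
n = 69, Σfx = 344, mean = 4.9855
Σfx² = 2034
Σf(x − x̄)² = Σfx² − (Σfx)²/n = 2034 − 344²/69 = 318.9855
Population variance = 318.9855 / 69 = 4.6230

4.623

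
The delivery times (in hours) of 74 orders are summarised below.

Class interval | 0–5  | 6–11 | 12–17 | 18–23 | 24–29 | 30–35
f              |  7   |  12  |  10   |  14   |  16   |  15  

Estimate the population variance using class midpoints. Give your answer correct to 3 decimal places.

Midpoints: 2.5, 8.5, 14.5, 20.5, 26.5, 32.5
n = 74, Σfm = 1463, mean = 19.7703
Σfm² = 35976.5
Σf(m − x̄)² = Σfm² − (Σfm)²/n = 35976.5 − 1463²/74 = 7052.5946
Population variance = 7052.5946 / 74 = 95.3053

95.305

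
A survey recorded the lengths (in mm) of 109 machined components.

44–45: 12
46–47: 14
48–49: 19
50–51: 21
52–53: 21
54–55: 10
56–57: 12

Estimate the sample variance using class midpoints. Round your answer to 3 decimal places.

Midpoints: 44.5, 46.5, 48.5, 50.5, 52.5, 54.5, 56.5
n = 109, Σfm = 5492.5, mean = 50.3899
Σfm² = 278173.25
Σf(m − x̄)² = Σfm² − (Σfm)²/n = 278173.25 − 5492.5²/109 = 1406.6789
Sample variance = 1406.6789 / 108 = 13.0248

13.025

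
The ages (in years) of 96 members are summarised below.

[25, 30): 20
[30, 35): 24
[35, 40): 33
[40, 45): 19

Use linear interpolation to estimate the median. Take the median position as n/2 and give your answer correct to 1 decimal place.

Cumulative frequencies: 20, 44, 77, 96
n = 96; position = n/2 = 48.
This falls in the class [35, 40): L = 35, F = 44, f = 33, h = 5.
Median ≈ 35 + ((48 − 44) / 33) × 5 = 35.6061

35.6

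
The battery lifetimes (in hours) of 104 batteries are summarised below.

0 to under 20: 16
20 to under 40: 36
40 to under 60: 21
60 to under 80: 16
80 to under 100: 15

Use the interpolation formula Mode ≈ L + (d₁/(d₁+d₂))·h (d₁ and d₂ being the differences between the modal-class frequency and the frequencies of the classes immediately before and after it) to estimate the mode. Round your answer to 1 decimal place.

31.4

Modal class: 20 to under 40 (highest frequency 36).
d₁ = 36 − 16 = 20, d₂ = 36 − 21 = 15
Mode ≈ 20 + (20/(20+15)) × 20 = 20 + 11.4286 = 31.4286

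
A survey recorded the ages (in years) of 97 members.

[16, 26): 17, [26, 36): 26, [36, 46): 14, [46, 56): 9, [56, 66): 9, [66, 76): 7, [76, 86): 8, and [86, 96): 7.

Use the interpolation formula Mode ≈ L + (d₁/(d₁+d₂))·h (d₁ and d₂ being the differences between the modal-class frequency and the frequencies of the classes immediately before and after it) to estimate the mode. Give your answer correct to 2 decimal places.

Modal class: [26, 36) (highest frequency 26).
d₁ = 26 − 17 = 9, d₂ = 26 − 14 = 12
Mode ≈ 26 + (9/(9+12)) × 10 = 26 + 4.2857 = 30.2857

30.29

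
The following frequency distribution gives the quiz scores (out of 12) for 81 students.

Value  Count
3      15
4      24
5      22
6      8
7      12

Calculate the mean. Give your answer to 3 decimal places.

4.728

Values: 3, 4, 5, 6, 7
Σfx = 15×3 + 24×4 + 22×5 + 8×6 + 12×7 = 383
n = Σf = 81
Mean = 383 / 81 = 4.7284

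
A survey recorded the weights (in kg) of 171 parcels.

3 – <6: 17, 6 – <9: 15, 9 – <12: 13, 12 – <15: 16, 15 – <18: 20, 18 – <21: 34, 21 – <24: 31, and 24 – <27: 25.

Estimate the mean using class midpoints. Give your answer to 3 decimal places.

Midpoints: 4.5, 7.5, 10.5, 13.5, 16.5, 19.5, 22.5, 25.5
Σfm = 17×4.5 + 15×7.5 + 13×10.5 + 16×13.5 + 20×16.5 + 34×19.5 + 31×22.5 + 25×25.5 = 2869.5
n = Σf = 171
Mean = 2869.5 / 171 = 16.7807

16.781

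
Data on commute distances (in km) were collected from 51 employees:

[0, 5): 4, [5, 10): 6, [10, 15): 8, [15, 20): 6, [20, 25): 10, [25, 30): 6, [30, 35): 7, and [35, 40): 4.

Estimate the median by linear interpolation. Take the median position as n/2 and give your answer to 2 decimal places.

20.75

Cumulative frequencies: 4, 10, 18, 24, 34, 40, 47, 51
n = 51; position = n/2 = 25.5.
This falls in the class [20, 25): L = 20, F = 24, f = 10, h = 5.
Median ≈ 20 + ((25.5 − 24) / 10) × 5 = 20.7500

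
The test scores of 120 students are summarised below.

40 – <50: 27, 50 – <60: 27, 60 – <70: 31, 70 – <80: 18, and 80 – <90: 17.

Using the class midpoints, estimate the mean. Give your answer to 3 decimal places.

62.583

Midpoints: 45, 55, 65, 75, 85
Σfm = 27×45 + 27×55 + 31×65 + 18×75 + 17×85 = 7510
n = Σf = 120
Mean = 7510 / 120 = 62.5833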